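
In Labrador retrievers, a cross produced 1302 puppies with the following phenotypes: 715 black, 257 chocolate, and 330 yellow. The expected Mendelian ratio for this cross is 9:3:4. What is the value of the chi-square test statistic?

1.153

Total ratio parts = 16. Expected numbers out of 1302:
  black: 1302 × 9/16 = 732.375
  chocolate: 1302 × 3/16 = 244.125
  yellow: 1302 × 4/16 = 325.5
χ² = Σ (O − E)² / E
  black: (715 − 732.375)² / 732.375 = 0.4122
  chocolate: (257 − 244.125)² / 244.125 = 0.6790
  yellow: (330 − 325.5)² / 325.5 = 0.0622
χ² = 0.4122 + 0.6790 + 0.0622 = 1.1534 ≈ 1.153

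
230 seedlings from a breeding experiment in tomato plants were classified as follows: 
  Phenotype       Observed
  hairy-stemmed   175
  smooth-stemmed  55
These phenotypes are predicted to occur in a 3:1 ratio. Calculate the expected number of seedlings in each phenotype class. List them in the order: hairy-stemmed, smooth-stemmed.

Total ratio parts = 4. Expected numbers out of 230:
  hairy-stemmed: 230 × 3/4 = 172.5
  smooth-stemmed: 230 × 1/4 = 57.5

172.5, 57.5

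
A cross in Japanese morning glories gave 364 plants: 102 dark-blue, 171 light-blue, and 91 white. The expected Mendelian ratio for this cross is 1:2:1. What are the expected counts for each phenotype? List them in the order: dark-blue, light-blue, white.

91, 182, 91

The 1:2:1 ratio has 4 parts, so with N = 364 the expected counts are:
  dark-blue: 364 × 1/4 = 91
  light-blue: 364 × 2/4 = 182
  white: 364 × 1/4 = 91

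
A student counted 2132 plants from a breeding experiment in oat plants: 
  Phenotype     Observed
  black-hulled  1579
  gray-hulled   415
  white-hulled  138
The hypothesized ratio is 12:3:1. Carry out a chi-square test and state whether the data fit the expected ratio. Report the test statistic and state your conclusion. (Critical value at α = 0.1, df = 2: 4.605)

Under the 12:3:1 hypothesis (Σ ratio = 16, N = 2132):
  black-hulled: 2132 × 12/16 = 1599
  gray-hulled: 2132 × 3/16 = 399.75
  white-hulled: 2132 × 1/16 = 133.25
χ² = Σ (O − E)² / E
  black-hulled: (1579 − 1599)² / 1599 = 0.2502
  gray-hulled: (415 − 399.75)² / 399.75 = 0.5818
  white-hulled: (138 − 133.25)² / 133.25 = 0.1693
χ² = 0.2502 + 0.5818 + 0.1693 = 1.0013 ≈ 1.001
Degrees of freedom = 3 − 1 = 2; critical value at α = 0.1 is 4.605.
Since 1.001 < 4.605, we fail to reject the null hypothesis — the data are consistent with the 12:3:1 ratio.

1.001; consistent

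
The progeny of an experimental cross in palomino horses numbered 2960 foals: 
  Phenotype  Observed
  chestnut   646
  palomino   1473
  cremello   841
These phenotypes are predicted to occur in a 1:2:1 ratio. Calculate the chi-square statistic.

Under the 1:2:1 hypothesis (Σ ratio = 4, N = 2960):
  chestnut: 2960 × 1/4 = 740
  palomino: 2960 × 2/4 = 1480
  cremello: 2960 × 1/4 = 740
χ² = Σ (O − E)² / E
  chestnut: (646 − 740)² / 740 = 11.9405
  palomino: (1473 − 1480)² / 1480 = 0.0331
  cremello: (841 − 740)² / 740 = 13.7851
χ² = 11.9405 + 0.0331 + 13.7851 = 25.7587 ≈ 25.759

25.759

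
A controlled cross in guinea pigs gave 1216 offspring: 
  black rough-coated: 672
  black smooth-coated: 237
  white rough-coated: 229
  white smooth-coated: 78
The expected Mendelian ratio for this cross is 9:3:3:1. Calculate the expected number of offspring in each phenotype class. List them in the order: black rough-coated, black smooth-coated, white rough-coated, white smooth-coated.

684, 228, 228, 76

The 9:3:3:1 ratio has 16 parts, so with N = 1216 the expected counts are:
  black rough-coated: 1216 × 9/16 = 684
  black smooth-coated: 1216 × 3/16 = 228
  white rough-coated: 1216 × 3/16 = 228
  white smooth-coated: 1216 × 1/16 = 76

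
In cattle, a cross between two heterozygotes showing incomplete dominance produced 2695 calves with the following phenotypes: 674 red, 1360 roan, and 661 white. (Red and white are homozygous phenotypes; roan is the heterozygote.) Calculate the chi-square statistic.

0.357

With incomplete dominance, a heterozygote × heterozygote cross gives a 1:2:1 phenotypic ratio.
Expected counts for N = 2695 under a 1:2:1 ratio (total parts = 4):
  red: 2695 × 1/4 = 673.75
  roan: 2695 × 2/4 = 1347.5
  white: 2695 × 1/4 = 673.75
χ² = Σ (O − E)² / E
  red: (674 − 673.75)² / 673.75 = 0.0001
  roan: (1360 − 1347.5)² / 1347.5 = 0.1160
  white: (661 − 673.75)² / 673.75 = 0.2413
χ² = 0.0001 + 0.1160 + 0.2413 = 0.3574 ≈ 0.357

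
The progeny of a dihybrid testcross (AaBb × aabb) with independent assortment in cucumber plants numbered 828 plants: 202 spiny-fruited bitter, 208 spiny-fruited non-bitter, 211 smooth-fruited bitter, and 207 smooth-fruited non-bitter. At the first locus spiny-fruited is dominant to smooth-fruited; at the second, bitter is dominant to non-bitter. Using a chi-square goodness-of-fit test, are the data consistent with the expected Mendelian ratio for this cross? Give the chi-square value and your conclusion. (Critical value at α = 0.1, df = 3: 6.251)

0.203; consistent

A dihybrid testcross with independent assortment gives a 1:1:1:1 ratio.
The 1:1:1:1 ratio has 4 parts, so with N = 828 the expected counts are:
  spiny-fruited bitter: 828 × 1/4 = 207
  spiny-fruited non-bitter: 828 × 1/4 = 207
  smooth-fruited bitter: 828 × 1/4 = 207
  smooth-fruited non-bitter: 828 × 1/4 = 207
χ² = Σ (O − E)² / E
  spiny-fruited bitter: (202 − 207)² / 207 = 0.1208
  spiny-fruited non-bitter: (208 − 207)² / 207 = 0.0048
  smooth-fruited bitter: (211 − 207)² / 207 = 0.0773
  smooth-fruited non-bitter: (207 − 207)² / 207 = 0.0000
χ² = 0.1208 + 0.0048 + 0.0773 + 0.0000 = 0.2029 ≈ 0.203
Degrees of freedom = 4 − 1 = 3; critical value at α = 0.1 is 6.251.
Since 0.203 < 6.251, we fail to reject the null hypothesis — the data are consistent with the 1:1:1:1 ratio.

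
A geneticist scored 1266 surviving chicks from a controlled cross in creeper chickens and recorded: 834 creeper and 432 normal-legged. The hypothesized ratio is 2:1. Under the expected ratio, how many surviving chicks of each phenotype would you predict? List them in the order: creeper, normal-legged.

Under the 2:1 hypothesis (Σ ratio = 3, N = 1266):
  creeper: 1266 × 2/3 = 844
  normal-legged: 1266 × 1/3 = 422

844, 422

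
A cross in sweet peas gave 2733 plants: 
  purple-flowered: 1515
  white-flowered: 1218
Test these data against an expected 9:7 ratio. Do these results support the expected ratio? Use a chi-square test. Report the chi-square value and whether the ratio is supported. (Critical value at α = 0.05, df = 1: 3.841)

Under the 9:7 hypothesis (Σ ratio = 16, N = 2733):
  purple-flowered: 2733 × 9/16 = 1537.3125
  white-flowered: 2733 × 7/16 = 1195.6875
χ² = Σ (O − E)² / E
  purple-flowered: (1515 − 1537.3125)² / 1537.3125 = 0.3238
  white-flowered: (1218 − 1195.6875)² / 1195.6875 = 0.4164
χ² = 0.3238 + 0.4164 = 0.7402 ≈ 0.740
Degrees of freedom = 2 − 1 = 1; critical value at α = 0.05 is 3.841.
Since 0.740 < 3.841, we fail to reject the null hypothesis — the data are consistent with the 9:7 ratio.

0.740; consistent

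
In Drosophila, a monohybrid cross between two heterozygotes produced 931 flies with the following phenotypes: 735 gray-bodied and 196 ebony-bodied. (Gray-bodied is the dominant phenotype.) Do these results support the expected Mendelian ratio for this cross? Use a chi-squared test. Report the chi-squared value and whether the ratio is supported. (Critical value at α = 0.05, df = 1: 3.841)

7.737; not consistent

For a monohybrid cross between heterozygotes with complete dominance, the expected phenotypic ratio is 3:1.
Expected counts for N = 931 under a 3:1 ratio (total parts = 4):
  gray-bodied: 931 × 3/4 = 698.25
  ebony-bodied: 931 × 1/4 = 232.75
χ² = Σ (O − E)² / E
  gray-bodied: (735 − 698.25)² / 698.25 = 1.9342
  ebony-bodied: (196 − 232.75)² / 232.75 = 5.8026
χ² = 1.9342 + 5.8026 = 7.7368 ≈ 7.737
Degrees of freedom = 2 − 1 = 1; critical value at α = 0.05 is 3.841.
Since 7.737 > 3.841, we reject the null hypothesis — the data do not fit the 3:1 ratio.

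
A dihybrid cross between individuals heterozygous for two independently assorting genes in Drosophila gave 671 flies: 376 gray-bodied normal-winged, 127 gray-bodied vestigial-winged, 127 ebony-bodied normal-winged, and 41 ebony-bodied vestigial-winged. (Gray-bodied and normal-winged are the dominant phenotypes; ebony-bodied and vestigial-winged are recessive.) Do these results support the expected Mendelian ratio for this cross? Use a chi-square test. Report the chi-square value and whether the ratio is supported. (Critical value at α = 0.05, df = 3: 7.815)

A dihybrid F₂ with independent assortment and complete dominance at both loci gives a 9:3:3:1 phenotypic ratio.
Total ratio parts = 16. Expected numbers out of 671:
  gray-bodied normal-winged: 671 × 9/16 = 377.4375
  gray-bodied vestigial-winged: 671 × 3/16 = 125.8125
  ebony-bodied normal-winged: 671 × 3/16 = 125.8125
  ebony-bodied vestigial-winged: 671 × 1/16 = 41.9375
χ² = Σ (O − E)² / E
  gray-bodied normal-winged: (376 − 377.4375)² / 377.4375 = 0.0055
  gray-bodied vestigial-winged: (127 − 125.8125)² / 125.8125 = 0.0112
  ebony-bodied normal-winged: (127 − 125.8125)² / 125.8125 = 0.0112
  ebony-bodied vestigial-winged: (41 − 41.9375)² / 41.9375 = 0.0210
χ² = 0.0055 + 0.0112 + 0.0112 + 0.0210 = 0.0489 ≈ 0.049
Degrees of freedom = 4 − 1 = 3; critical value at α = 0.05 is 7.815.
Since 0.049 < 7.815, we fail to reject the null hypothesis — the data are consistent with the 9:3:3:1 ratio.

0.049; consistent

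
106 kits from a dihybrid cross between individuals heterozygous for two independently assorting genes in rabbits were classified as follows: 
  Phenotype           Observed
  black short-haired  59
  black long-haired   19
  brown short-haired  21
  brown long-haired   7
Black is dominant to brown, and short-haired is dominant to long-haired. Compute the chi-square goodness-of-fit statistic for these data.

0.130

A dihybrid F₂ with independent assortment and complete dominance at both loci gives a 9:3:3:1 phenotypic ratio.
Expected counts for N = 106 under a 9:3:3:1 ratio (total parts = 16):
  black short-haired: 106 × 9/16 = 59.625
  black long-haired: 106 × 3/16 = 19.875
  brown short-haired: 106 × 3/16 = 19.875
  brown long-haired: 106 × 1/16 = 6.625
χ² = Σ (O − E)² / E
  black short-haired: (59 − 59.625)² / 59.625 = 0.0066
  black long-haired: (19 − 19.875)² / 19.875 = 0.0385
  brown short-haired: (21 − 19.875)² / 19.875 = 0.0637
  brown long-haired: (7 − 6.625)² / 6.625 = 0.0212
χ² = 0.0066 + 0.0385 + 0.0637 + 0.0212 = 0.130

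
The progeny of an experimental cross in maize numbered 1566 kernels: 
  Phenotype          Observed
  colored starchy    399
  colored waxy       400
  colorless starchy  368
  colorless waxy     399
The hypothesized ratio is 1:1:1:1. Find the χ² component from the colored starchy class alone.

Expected counts for N = 1566 under a 1:1:1:1 ratio (total parts = 4):
  colored starchy: 1566 × 1/4 = 391.5
  colored waxy: 1566 × 1/4 = 391.5
  colorless starchy: 1566 × 1/4 = 391.5
  colorless waxy: 1566 × 1/4 = 391.5
Contribution of colored starchy: (399 − 391.5)² / 391.5 = 0.1437

0.144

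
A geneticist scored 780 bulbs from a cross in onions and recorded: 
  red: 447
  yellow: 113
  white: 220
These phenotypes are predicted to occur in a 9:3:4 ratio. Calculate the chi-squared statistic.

Total ratio parts = 16. Expected numbers out of 780:
  red: 780 × 9/16 = 438.75
  yellow: 780 × 3/16 = 146.25
  white: 780 × 4/16 = 195
χ² = Σ (O − E)² / E
  red: (447 − 438.75)² / 438.75 = 0.1551
  yellow: (113 − 146.25)² / 146.25 = 7.5594
  white: (220 − 195)² / 195 = 3.2051
χ² = 0.1551 + 7.5594 + 3.2051 = 10.9196 ≈ 10.920

10.920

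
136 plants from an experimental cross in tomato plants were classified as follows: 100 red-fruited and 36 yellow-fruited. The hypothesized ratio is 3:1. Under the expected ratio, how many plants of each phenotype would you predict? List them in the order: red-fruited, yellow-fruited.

The 3:1 ratio has 4 parts, so with N = 136 the expected counts are:
  red-fruited: 136 × 3/4 = 102
  yellow-fruited: 136 × 1/4 = 34

102, 34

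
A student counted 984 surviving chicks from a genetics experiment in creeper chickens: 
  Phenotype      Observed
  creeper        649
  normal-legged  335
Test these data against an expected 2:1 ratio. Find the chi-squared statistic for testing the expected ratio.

Expected counts for N = 984 under a 2:1 ratio (total parts = 3):
  creeper: 984 × 2/3 = 656
  normal-legged: 984 × 1/3 = 328
χ² = Σ (O − E)² / E
  creeper: (649 − 656)² / 656 = 0.0747
  normal-legged: (335 − 328)² / 328 = 0.1494
χ² = 0.0747 + 0.1494 = 0.2241 ≈ 0.224

0.224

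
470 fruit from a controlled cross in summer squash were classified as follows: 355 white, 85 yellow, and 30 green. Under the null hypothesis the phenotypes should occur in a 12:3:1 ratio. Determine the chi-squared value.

Expected counts for N = 470 under a 12:3:1 ratio (total parts = 16):
  white: 470 × 12/16 = 352.5
  yellow: 470 × 3/16 = 88.125
  green: 470 × 1/16 = 29.375
χ² = Σ (O − E)² / E
  white: (355 − 352.5)² / 352.5 = 0.0177
  yellow: (85 − 88.125)² / 88.125 = 0.1108
  green: (30 − 29.375)² / 29.375 = 0.0133
χ² = 0.0177 + 0.1108 + 0.0133 = 0.1418 ≈ 0.142

0.142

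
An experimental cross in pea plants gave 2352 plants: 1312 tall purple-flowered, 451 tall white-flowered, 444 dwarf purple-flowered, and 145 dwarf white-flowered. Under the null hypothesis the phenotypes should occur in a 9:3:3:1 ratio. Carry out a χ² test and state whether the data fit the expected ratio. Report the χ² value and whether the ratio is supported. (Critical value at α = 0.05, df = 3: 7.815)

0.366; consistent

Expected counts for N = 2352 under a 9:3:3:1 ratio (total parts = 16):
  tall purple-flowered: 2352 × 9/16 = 1323
  tall white-flowered: 2352 × 3/16 = 441
  dwarf purple-flowered: 2352 × 3/16 = 441
  dwarf white-flowered: 2352 × 1/16 = 147
χ² = Σ (O − E)² / E
  tall purple-flowered: (1312 − 1323)² / 1323 = 0.0915
  tall white-flowered: (451 − 441)² / 441 = 0.2268
  dwarf purple-flowered: (444 − 441)² / 441 = 0.0204
  dwarf white-flowered: (145 − 147)² / 147 = 0.0272
χ² = 0.0915 + 0.2268 + 0.0204 + 0.0272 = 0.3659 ≈ 0.366
Degrees of freedom = 4 − 1 = 3; critical value at α = 0.05 is 7.815.
Since 0.366 < 7.815, we fail to reject the null hypothesis — the data are consistent with the 9:3:3:1 ratio.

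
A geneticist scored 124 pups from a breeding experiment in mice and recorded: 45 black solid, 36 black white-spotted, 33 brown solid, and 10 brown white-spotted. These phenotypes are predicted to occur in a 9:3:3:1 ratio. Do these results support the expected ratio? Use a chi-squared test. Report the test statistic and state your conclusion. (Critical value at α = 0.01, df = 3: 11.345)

The 9:3:3:1 ratio has 16 parts, so with N = 124 the expected counts are:
  black solid: 124 × 9/16 = 69.75
  black white-spotted: 124 × 3/16 = 23.25
  brown solid: 124 × 3/16 = 23.25
  brown white-spotted: 124 × 1/16 = 7.75
χ² = Σ (O − E)² / E
  black solid: (45 − 69.75)² / 69.75 = 8.7823
  black white-spotted: (36 − 23.25)² / 23.25 = 6.9919
  brown solid: (33 − 23.25)² / 23.25 = 4.0887
  brown white-spotted: (10 − 7.75)² / 7.75 = 0.6532
χ² = 8.7823 + 6.9919 + 4.0887 + 0.6532 = 20.5161 ≈ 20.516
Degrees of freedom = 4 − 1 = 3; critical value at α = 0.01 is 11.345.
Since 20.516 > 11.345, we reject the null hypothesis — the data do not fit the 9:3:3:1 ratio.

20.516; not consistent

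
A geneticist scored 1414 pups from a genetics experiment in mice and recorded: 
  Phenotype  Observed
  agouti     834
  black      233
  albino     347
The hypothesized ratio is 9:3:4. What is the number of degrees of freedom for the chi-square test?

A goodness-of-fit test with 3 phenotype classes has df = 3 − 1 = 2.

2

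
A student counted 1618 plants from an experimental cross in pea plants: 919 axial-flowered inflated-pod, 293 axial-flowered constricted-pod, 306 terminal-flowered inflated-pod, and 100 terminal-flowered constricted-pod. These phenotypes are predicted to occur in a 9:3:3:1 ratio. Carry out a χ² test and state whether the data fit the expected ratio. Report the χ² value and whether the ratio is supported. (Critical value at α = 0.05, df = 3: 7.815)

Expected counts for N = 1618 under a 9:3:3:1 ratio (total parts = 16):
  axial-flowered inflated-pod: 1618 × 9/16 = 910.125
  axial-flowered constricted-pod: 1618 × 3/16 = 303.375
  terminal-flowered inflated-pod: 1618 × 3/16 = 303.375
  terminal-flowered constricted-pod: 1618 × 1/16 = 101.125
χ² = Σ (O − E)² / E
  axial-flowered inflated-pod: (919 − 910.125)² / 910.125 = 0.0865
  axial-flowered constricted-pod: (293 − 303.375)² / 303.375 = 0.3548
  terminal-flowered inflated-pod: (306 − 303.375)² / 303.375 = 0.0227
  terminal-flowered constricted-pod: (100 − 101.125)² / 101.125 = 0.0125
χ² = 0.0865 + 0.3548 + 0.0227 + 0.0125 = 0.4765 ≈ 0.477
Degrees of freedom = 4 − 1 = 3; critical value at α = 0.05 is 7.815.
Since 0.477 < 7.815, we fail to reject the null hypothesis — the data are consistent with the 9:3:3:1 ratio.

0.477; consistent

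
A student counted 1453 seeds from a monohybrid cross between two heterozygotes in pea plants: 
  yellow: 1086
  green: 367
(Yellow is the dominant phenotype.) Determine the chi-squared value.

For a monohybrid cross between heterozygotes with complete dominance, the expected phenotypic ratio is 3:1.
Total ratio parts = 4. Expected numbers out of 1453:
  yellow: 1453 × 3/4 = 1089.75
  green: 1453 × 1/4 = 363.25
χ² = Σ (O − E)² / E
  yellow: (1086 − 1089.75)² / 1089.75 = 0.0129
  green: (367 − 363.25)² / 363.25 = 0.0387
χ² = 0.0129 + 0.0387 = 0.0516 ≈ 0.052

0.052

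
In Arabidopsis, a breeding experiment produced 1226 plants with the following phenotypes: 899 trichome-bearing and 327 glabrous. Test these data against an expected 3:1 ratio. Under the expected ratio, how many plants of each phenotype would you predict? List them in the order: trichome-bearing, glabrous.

Under the 3:1 hypothesis (Σ ratio = 4, N = 1226):
  trichome-bearing: 1226 × 3/4 = 919.5
  glabrous: 1226 × 1/4 = 306.5

919.5, 306.5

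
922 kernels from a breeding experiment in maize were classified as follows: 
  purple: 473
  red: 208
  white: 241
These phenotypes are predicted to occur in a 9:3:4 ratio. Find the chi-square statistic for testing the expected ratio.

11.629

Total ratio parts = 16. Expected numbers out of 922:
  purple: 922 × 9/16 = 518.625
  red: 922 × 3/16 = 172.875
  white: 922 × 4/16 = 230.5
χ² = Σ (O − E)² / E
  purple: (473 − 518.625)² / 518.625 = 4.0138
  red: (208 − 172.875)² / 172.875 = 7.1367
  white: (241 − 230.5)² / 230.5 = 0.4783
χ² = 4.0138 + 7.1367 + 0.4783 = 11.6288 ≈ 11.629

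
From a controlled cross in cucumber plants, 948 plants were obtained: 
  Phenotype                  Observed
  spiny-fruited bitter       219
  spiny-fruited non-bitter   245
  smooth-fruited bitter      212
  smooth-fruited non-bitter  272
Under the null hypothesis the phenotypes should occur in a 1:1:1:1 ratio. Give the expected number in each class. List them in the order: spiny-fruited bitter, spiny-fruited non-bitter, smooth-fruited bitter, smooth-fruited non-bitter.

The 1:1:1:1 ratio has 4 parts, so with N = 948 the expected counts are:
  spiny-fruited bitter: 948 × 1/4 = 237
  spiny-fruited non-bitter: 948 × 1/4 = 237
  smooth-fruited bitter: 948 × 1/4 = 237
  smooth-fruited non-bitter: 948 × 1/4 = 237

237, 237, 237, 237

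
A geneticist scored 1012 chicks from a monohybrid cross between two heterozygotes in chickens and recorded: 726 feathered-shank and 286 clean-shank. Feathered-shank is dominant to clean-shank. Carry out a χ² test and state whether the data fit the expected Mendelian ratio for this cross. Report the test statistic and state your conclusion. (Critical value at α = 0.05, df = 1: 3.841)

For a monohybrid cross between heterozygotes with complete dominance, the expected phenotypic ratio is 3:1.
The 3:1 ratio has 4 parts, so with N = 1012 the expected counts are:
  feathered-shank: 1012 × 3/4 = 759
  clean-shank: 1012 × 1/4 = 253
χ² = Σ (O − E)² / E
  feathered-shank: (726 − 759)² / 759 = 1.4348
  clean-shank: (286 − 253)² / 253 = 4.3043
χ² = 1.4348 + 4.3043 = 5.7391 ≈ 5.739
Degrees of freedom = 2 − 1 = 1; critical value at α = 0.05 is 3.841.
Since 5.739 > 3.841, we reject the null hypothesis — the data do not fit the 3:1 ratio.

5.739; not consistent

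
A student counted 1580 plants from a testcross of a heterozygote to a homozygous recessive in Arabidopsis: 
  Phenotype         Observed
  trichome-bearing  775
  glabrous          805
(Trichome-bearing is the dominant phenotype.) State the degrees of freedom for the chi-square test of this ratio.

1

A testcross of a heterozygote (Aa × aa) gives a 1:1 phenotypic ratio.
A goodness-of-fit test with 2 phenotype classes has df = 2 − 1 = 1.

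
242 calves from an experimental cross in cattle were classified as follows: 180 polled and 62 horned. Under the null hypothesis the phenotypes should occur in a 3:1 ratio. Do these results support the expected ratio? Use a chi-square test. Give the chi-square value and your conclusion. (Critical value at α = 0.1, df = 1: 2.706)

Under the 3:1 hypothesis (Σ ratio = 4, N = 242):
  polled: 242 × 3/4 = 181.5
  horned: 242 × 1/4 = 60.5
χ² = Σ (O − E)² / E
  polled: (180 − 181.5)² / 181.5 = 0.0124
  horned: (62 − 60.5)² / 60.5 = 0.0372
χ² = 0.0124 + 0.0372 = 0.0496 ≈ 0.050
Degrees of freedom = 2 − 1 = 1; critical value at α = 0.1 is 2.706.
Since 0.050 < 2.706, we fail to reject the null hypothesis — the data are consistent with the 3:1 ratio.

0.050; consistent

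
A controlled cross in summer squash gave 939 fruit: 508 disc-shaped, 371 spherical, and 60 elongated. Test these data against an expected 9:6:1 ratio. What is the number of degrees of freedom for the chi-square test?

2

A goodness-of-fit test with 3 phenotype classes has df = 3 − 1 = 2.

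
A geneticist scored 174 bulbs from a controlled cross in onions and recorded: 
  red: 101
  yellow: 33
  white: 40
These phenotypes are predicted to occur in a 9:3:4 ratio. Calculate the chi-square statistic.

0.386

Expected counts for N = 174 under a 9:3:4 ratio (total parts = 16):
  red: 174 × 9/16 = 97.875
  yellow: 174 × 3/16 = 32.625
  white: 174 × 4/16 = 43.5
χ² = Σ (O − E)² / E
  red: (101 − 97.875)² / 97.875 = 0.0998
  yellow: (33 − 32.625)² / 32.625 = 0.0043
  white: (40 − 43.5)² / 43.5 = 0.2816
χ² = 0.0998 + 0.0043 + 0.2816 = 0.3857 ≈ 0.386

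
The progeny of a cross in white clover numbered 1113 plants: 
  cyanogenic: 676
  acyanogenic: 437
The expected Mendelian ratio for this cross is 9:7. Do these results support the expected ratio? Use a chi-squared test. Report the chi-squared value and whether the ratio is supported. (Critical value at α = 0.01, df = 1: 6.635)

9.105; not consistent

Under the 9:7 hypothesis (Σ ratio = 16, N = 1113):
  cyanogenic: 1113 × 9/16 = 626.0625
  acyanogenic: 1113 × 7/16 = 486.9375
χ² = Σ (O − E)² / E
  cyanogenic: (676 − 626.0625)² / 626.0625 = 3.9832
  acyanogenic: (437 − 486.9375)² / 486.9375 = 5.1213
χ² = 3.9832 + 5.1213 = 9.1045 ≈ 9.105
Degrees of freedom = 2 − 1 = 1; critical value at α = 0.01 is 6.635.
Since 9.105 > 6.635, we reject the null hypothesis — the data do not fit the 9:7 ratio.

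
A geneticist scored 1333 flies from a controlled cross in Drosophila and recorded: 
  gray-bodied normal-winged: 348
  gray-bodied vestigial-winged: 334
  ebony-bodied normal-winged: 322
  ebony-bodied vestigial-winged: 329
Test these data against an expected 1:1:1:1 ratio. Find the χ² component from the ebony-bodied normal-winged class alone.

0.380

Total ratio parts = 4. Expected numbers out of 1333:
  gray-bodied normal-winged: 1333 × 1/4 = 333.25
  gray-bodied vestigial-winged: 1333 × 1/4 = 333.25
  ebony-bodied normal-winged: 1333 × 1/4 = 333.25
  ebony-bodied vestigial-winged: 1333 × 1/4 = 333.25
Contribution of ebony-bodied normal-winged: (322 − 333.25)² / 333.25 = 0.3798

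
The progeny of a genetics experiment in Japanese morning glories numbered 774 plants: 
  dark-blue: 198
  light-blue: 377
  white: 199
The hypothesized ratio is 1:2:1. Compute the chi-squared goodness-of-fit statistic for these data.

0.519

Total ratio parts = 4. Expected numbers out of 774:
  dark-blue: 774 × 1/4 = 193.5
  light-blue: 774 × 2/4 = 387
  white: 774 × 1/4 = 193.5
χ² = Σ (O − E)² / E
  dark-blue: (198 − 193.5)² / 193.5 = 0.1047
  light-blue: (377 − 387)² / 387 = 0.2584
  white: (199 − 193.5)² / 193.5 = 0.1563
χ² = 0.1047 + 0.2584 + 0.1563 = 0.5194 ≈ 0.519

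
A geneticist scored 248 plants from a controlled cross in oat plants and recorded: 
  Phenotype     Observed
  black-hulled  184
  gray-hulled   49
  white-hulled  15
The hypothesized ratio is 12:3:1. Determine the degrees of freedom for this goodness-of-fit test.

A goodness-of-fit test with 3 phenotype classes has df = 3 − 1 = 2.

2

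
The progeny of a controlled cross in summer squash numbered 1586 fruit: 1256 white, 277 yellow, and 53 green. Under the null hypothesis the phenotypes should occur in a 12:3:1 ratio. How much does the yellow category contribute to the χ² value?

1.396

Total ratio parts = 16. Expected numbers out of 1586:
  white: 1586 × 12/16 = 1189.5
  yellow: 1586 × 3/16 = 297.375
  green: 1586 × 1/16 = 99.125
Contribution of yellow: (277 − 297.375)² / 297.375 = 1.3960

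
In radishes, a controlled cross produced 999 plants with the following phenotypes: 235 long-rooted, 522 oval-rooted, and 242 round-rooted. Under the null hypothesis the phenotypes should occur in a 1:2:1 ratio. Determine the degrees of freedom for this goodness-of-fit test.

2

A goodness-of-fit test with 3 phenotype classes has df = 3 − 1 = 2.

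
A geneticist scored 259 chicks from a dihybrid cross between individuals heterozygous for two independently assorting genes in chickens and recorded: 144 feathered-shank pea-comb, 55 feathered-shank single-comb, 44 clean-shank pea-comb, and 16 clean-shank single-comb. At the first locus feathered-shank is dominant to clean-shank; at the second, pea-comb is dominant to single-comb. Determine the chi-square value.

1.304

A dihybrid F₂ with independent assortment and complete dominance at both loci gives a 9:3:3:1 phenotypic ratio.
Under the 9:3:3:1 hypothesis (Σ ratio = 16, N = 259):
  feathered-shank pea-comb: 259 × 9/16 = 145.6875
  feathered-shank single-comb: 259 × 3/16 = 48.5625
  clean-shank pea-comb: 259 × 3/16 = 48.5625
  clean-shank single-comb: 259 × 1/16 = 16.1875
χ² = Σ (O − E)² / E
  feathered-shank pea-comb: (144 − 145.6875)² / 145.6875 = 0.0195
  feathered-shank single-comb: (55 − 48.5625)² / 48.5625 = 0.8534
  clean-shank pea-comb: (44 − 48.5625)² / 48.5625 = 0.4287
  clean-shank single-comb: (16 − 16.1875)² / 16.1875 = 0.0022
χ² = 0.0195 + 0.8534 + 0.4287 + 0.0022 = 1.3038 ≈ 1.304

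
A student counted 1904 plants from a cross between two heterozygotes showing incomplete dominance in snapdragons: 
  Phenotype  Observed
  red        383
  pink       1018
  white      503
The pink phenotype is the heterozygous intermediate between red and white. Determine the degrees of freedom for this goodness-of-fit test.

With incomplete dominance, a heterozygote × heterozygote cross gives a 1:2:1 phenotypic ratio.
A goodness-of-fit test with 3 phenotype classes has df = 3 − 1 = 2.

2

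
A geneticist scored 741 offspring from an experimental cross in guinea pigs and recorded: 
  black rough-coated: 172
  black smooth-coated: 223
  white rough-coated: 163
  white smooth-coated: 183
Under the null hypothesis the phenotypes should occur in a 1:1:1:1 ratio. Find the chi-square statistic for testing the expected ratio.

11.340

Under the 1:1:1:1 hypothesis (Σ ratio = 4, N = 741):
  black rough-coated: 741 × 1/4 = 185.25
  black smooth-coated: 741 × 1/4 = 185.25
  white rough-coated: 741 × 1/4 = 185.25
  white smooth-coated: 741 × 1/4 = 185.25
χ² = Σ (O − E)² / E
  black rough-coated: (172 − 185.25)² / 185.25 = 0.9477
  black smooth-coated: (223 − 185.25)² / 185.25 = 7.6926
  white rough-coated: (163 − 185.25)² / 185.25 = 2.6724
  white smooth-coated: (183 − 185.25)² / 185.25 = 0.0273
χ² = 0.9477 + 7.6926 + 2.6724 + 0.0273 = 11.340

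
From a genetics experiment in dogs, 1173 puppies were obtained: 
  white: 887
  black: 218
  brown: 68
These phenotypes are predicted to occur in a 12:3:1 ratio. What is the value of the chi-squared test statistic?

Under the 12:3:1 hypothesis (Σ ratio = 16, N = 1173):
  white: 1173 × 12/16 = 879.75
  black: 1173 × 3/16 = 219.9375
  brown: 1173 × 1/16 = 73.3125
χ² = Σ (O − E)² / E
  white: (887 − 879.75)² / 879.75 = 0.0597
  black: (218 − 219.9375)² / 219.9375 = 0.0171
  brown: (68 − 73.3125)² / 73.3125 = 0.3850
χ² = 0.0597 + 0.0171 + 0.3850 = 0.4618 ≈ 0.462

0.462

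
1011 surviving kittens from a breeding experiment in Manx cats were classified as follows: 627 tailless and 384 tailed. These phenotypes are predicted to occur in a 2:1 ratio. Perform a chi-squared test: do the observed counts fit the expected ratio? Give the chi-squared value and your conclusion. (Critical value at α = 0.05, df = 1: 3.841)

Expected counts for N = 1011 under a 2:1 ratio (total parts = 3):
  tailless: 1011 × 2/3 = 674
  tailed: 1011 × 1/3 = 337
χ² = Σ (O − E)² / E
  tailless: (627 − 674)² / 674 = 3.2774
  tailed: (384 − 337)² / 337 = 6.5549
χ² = 3.2774 + 6.5549 = 9.8323 ≈ 9.832
Degrees of freedom = 2 − 1 = 1; critical value at α = 0.05 is 3.841.
Since 9.832 > 3.841, we reject the null hypothesis — the data do not fit the 2:1 ratio.

9.832; not consistent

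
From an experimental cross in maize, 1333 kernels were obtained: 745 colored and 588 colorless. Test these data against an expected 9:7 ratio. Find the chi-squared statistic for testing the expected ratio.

Total ratio parts = 16. Expected numbers out of 1333:
  colored: 1333 × 9/16 = 749.8125
  colorless: 1333 × 7/16 = 583.1875
χ² = Σ (O − E)² / E
  colored: (745 − 749.8125)² / 749.8125 = 0.0309
  colorless: (588 − 583.1875)² / 583.1875 = 0.0397
χ² = 0.0309 + 0.0397 = 0.0706 ≈ 0.071

0.071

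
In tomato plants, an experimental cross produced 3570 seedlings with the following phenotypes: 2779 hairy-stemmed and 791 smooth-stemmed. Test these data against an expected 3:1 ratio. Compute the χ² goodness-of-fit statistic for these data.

15.391

Total ratio parts = 4. Expected numbers out of 3570:
  hairy-stemmed: 3570 × 3/4 = 2677.5
  smooth-stemmed: 3570 × 1/4 = 892.5
χ² = Σ (O − E)² / E
  hairy-stemmed: (2779 − 2677.5)² / 2677.5 = 3.8477
  smooth-stemmed: (791 − 892.5)² / 892.5 = 11.5431
χ² = 3.8477 + 11.5431 = 15.3908 ≈ 15.391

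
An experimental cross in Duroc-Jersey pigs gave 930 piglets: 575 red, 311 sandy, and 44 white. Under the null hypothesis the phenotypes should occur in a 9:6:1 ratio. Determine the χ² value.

12.663

Under the 9:6:1 hypothesis (Σ ratio = 16, N = 930):
  red: 930 × 9/16 = 523.125
  sandy: 930 × 6/16 = 348.75
  white: 930 × 1/16 = 58.125
χ² = Σ (O − E)² / E
  red: (575 − 523.125)² / 523.125 = 5.1441
  sandy: (311 − 348.75)² / 348.75 = 4.0862
  white: (44 − 58.125)² / 58.125 = 3.4325
χ² = 5.1441 + 4.0862 + 3.4325 = 12.6628 ≈ 12.663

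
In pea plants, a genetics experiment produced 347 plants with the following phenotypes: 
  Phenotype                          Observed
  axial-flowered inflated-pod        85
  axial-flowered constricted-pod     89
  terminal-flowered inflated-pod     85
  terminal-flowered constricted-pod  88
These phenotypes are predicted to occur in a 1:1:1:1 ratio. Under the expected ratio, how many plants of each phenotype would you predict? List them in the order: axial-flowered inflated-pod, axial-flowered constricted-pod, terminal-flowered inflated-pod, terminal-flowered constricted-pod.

Total ratio parts = 4. Expected numbers out of 347:
  axial-flowered inflated-pod: 347 × 1/4 = 86.75
  axial-flowered constricted-pod: 347 × 1/4 = 86.75
  terminal-flowered inflated-pod: 347 × 1/4 = 86.75
  terminal-flowered constricted-pod: 347 × 1/4 = 86.75

86.75, 86.75, 86.75, 86.75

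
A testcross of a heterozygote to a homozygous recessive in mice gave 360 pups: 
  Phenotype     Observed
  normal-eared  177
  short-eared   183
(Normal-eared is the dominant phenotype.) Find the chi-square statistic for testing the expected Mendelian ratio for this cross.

0.100

A testcross of a heterozygote (Aa × aa) gives a 1:1 phenotypic ratio.
Total ratio parts = 2. Expected numbers out of 360:
  normal-eared: 360 × 1/2 = 180
  short-eared: 360 × 1/2 = 180
χ² = Σ (O − E)² / E
  normal-eared: (177 − 180)² / 180 = 0.0500
  short-eared: (183 − 180)² / 180 = 0.0500
χ² = 0.0500 + 0.0500 = 0.100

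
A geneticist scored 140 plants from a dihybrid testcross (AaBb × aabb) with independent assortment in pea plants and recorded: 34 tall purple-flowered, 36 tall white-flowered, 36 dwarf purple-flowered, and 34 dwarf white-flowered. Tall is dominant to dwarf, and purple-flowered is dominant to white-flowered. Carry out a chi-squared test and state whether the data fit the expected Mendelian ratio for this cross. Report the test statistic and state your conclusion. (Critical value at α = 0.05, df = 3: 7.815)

A dihybrid testcross with independent assortment gives a 1:1:1:1 ratio.
The 1:1:1:1 ratio has 4 parts, so with N = 140 the expected counts are:
  tall purple-flowered: 140 × 1/4 = 35
  tall white-flowered: 140 × 1/4 = 35
  dwarf purple-flowered: 140 × 1/4 = 35
  dwarf white-flowered: 140 × 1/4 = 35
χ² = Σ (O − E)² / E
  tall purple-flowered: (34 − 35)² / 35 = 0.0286
  tall white-flowered: (36 − 35)² / 35 = 0.0286
  dwarf purple-flowered: (36 − 35)² / 35 = 0.0286
  dwarf white-flowered: (34 − 35)² / 35 = 0.0286
χ² = 0.0286 + 0.0286 + 0.0286 + 0.0286 = 0.1144 ≈ 0.114
Degrees of freedom = 4 − 1 = 3; critical value at α = 0.05 is 7.815.
Since 0.114 < 7.815, we fail to reject the null hypothesis — the data are consistent with the 1:1:1:1 ratio.

0.114; consistent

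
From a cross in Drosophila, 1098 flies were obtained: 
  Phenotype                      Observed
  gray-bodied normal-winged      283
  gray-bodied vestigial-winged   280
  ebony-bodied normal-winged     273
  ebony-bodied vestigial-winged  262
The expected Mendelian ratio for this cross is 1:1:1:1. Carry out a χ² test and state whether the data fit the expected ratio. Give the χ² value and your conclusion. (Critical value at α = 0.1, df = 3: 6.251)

0.951; consistent

Expected counts for N = 1098 under a 1:1:1:1 ratio (total parts = 4):
  gray-bodied normal-winged: 1098 × 1/4 = 274.5
  gray-bodied vestigial-winged: 1098 × 1/4 = 274.5
  ebony-bodied normal-winged: 1098 × 1/4 = 274.5
  ebony-bodied vestigial-winged: 1098 × 1/4 = 274.5
χ² = Σ (O − E)² / E
  gray-bodied normal-winged: (283 − 274.5)² / 274.5 = 0.2632
  gray-bodied vestigial-winged: (280 − 274.5)² / 274.5 = 0.1102
  ebony-bodied normal-winged: (273 − 274.5)² / 274.5 = 0.0082
  ebony-bodied vestigial-winged: (262 − 274.5)² / 274.5 = 0.5692
χ² = 0.2632 + 0.1102 + 0.0082 + 0.5692 = 0.9508 ≈ 0.951
Degrees of freedom = 4 − 1 = 3; critical value at α = 0.1 is 6.251.
Since 0.951 < 6.251, we fail to reject the null hypothesis — the data are consistent with the 1:1:1:1 ratio.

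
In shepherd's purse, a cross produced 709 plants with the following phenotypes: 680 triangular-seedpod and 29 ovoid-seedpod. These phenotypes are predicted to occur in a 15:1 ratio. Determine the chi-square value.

Expected counts for N = 709 under a 15:1 ratio (total parts = 16):
  triangular-seedpod: 709 × 15/16 = 664.6875
  ovoid-seedpod: 709 × 1/16 = 44.3125
χ² = Σ (O − E)² / E
  triangular-seedpod: (680 − 664.6875)² / 664.6875 = 0.3528
  ovoid-seedpod: (29 − 44.3125)² / 44.3125 = 5.2913
χ² = 0.3528 + 5.2913 = 5.6441 ≈ 5.644

5.644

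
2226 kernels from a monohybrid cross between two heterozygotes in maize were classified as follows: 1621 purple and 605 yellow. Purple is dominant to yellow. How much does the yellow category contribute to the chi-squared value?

For a monohybrid cross between heterozygotes with complete dominance, the expected phenotypic ratio is 3:1.
Total ratio parts = 4. Expected numbers out of 2226:
  purple: 2226 × 3/4 = 1669.5
  yellow: 2226 × 1/4 = 556.5
Contribution of yellow: (605 − 556.5)² / 556.5 = 4.2269

4.227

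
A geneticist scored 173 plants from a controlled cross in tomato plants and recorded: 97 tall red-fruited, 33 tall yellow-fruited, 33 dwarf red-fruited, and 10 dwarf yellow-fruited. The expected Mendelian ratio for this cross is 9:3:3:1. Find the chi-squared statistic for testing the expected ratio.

0.082

Under the 9:3:3:1 hypothesis (Σ ratio = 16, N = 173):
  tall red-fruited: 173 × 9/16 = 97.3125
  tall yellow-fruited: 173 × 3/16 = 32.4375
  dwarf red-fruited: 173 × 3/16 = 32.4375
  dwarf yellow-fruited: 173 × 1/16 = 10.8125
χ² = Σ (O − E)² / E
  tall red-fruited: (97 − 97.3125)² / 97.3125 = 0.0010
  tall yellow-fruited: (33 − 32.4375)² / 32.4375 = 0.0098
  dwarf red-fruited: (33 − 32.4375)² / 32.4375 = 0.0098
  dwarf yellow-fruited: (10 − 10.8125)² / 10.8125 = 0.0611
χ² = 0.0010 + 0.0098 + 0.0098 + 0.0611 = 0.0817 ≈ 0.082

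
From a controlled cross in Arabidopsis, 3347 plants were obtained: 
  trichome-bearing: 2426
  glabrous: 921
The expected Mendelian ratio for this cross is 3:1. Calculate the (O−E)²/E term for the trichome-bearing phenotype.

Total ratio parts = 4. Expected numbers out of 3347:
  trichome-bearing: 3347 × 3/4 = 2510.25
  glabrous: 3347 × 1/4 = 836.75
Contribution of trichome-bearing: (2426 − 2510.25)² / 2510.25 = 2.8276

2.828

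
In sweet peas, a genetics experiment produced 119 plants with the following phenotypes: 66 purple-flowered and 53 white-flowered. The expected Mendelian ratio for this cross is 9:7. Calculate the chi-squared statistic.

The 9:7 ratio has 16 parts, so with N = 119 the expected counts are:
  purple-flowered: 119 × 9/16 = 66.9375
  white-flowered: 119 × 7/16 = 52.0625
χ² = Σ (O − E)² / E
  purple-flowered: (66 − 66.9375)² / 66.9375 = 0.0131
  white-flowered: (53 − 52.0625)² / 52.0625 = 0.0169
χ² = 0.0131 + 0.0169 = 0.030

0.030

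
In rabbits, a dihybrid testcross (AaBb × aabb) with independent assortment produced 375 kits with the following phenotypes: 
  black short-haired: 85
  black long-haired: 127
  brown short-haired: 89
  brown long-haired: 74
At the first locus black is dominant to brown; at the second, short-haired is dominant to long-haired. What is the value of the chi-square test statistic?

A dihybrid testcross with independent assortment gives a 1:1:1:1 ratio.
Under the 1:1:1:1 hypothesis (Σ ratio = 4, N = 375):
  black short-haired: 375 × 1/4 = 93.75
  black long-haired: 375 × 1/4 = 93.75
  brown short-haired: 375 × 1/4 = 93.75
  brown long-haired: 375 × 1/4 = 93.75
χ² = Σ (O − E)² / E
  black short-haired: (85 − 93.75)² / 93.75 = 0.8167
  black long-haired: (127 − 93.75)² / 93.75 = 11.7927
  brown short-haired: (89 − 93.75)² / 93.75 = 0.2407
  brown long-haired: (74 − 93.75)² / 93.75 = 4.1607
χ² = 0.8167 + 11.7927 + 0.2407 + 4.1607 = 17.0108 ≈ 17.011

17.011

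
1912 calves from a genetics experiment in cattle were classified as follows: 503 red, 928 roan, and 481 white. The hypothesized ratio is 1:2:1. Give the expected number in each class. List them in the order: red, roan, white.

478, 956, 478

Total ratio parts = 4. Expected numbers out of 1912:
  red: 1912 × 1/4 = 478
  roan: 1912 × 2/4 = 956
  white: 1912 × 1/4 = 478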